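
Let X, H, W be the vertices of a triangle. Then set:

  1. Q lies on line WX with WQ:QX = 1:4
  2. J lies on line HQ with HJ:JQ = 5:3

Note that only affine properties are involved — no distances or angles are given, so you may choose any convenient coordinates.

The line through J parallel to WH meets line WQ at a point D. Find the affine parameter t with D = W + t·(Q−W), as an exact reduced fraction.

t = 5/8

Choose coordinates X = (0, 0), H = (1, 0), W = (0, 1).
1. Q lies on line WX with WQ:QX = 1:4 ⇒ Q = (0, 4/5)
2. J lies on line HQ with HJ:JQ = 5:3 ⇒ J = (3/8, 1/2)
through J parallel to WH: direction (1, -1); meets WQ at D = (0, 7/8)
D = W + t·(Q−W) with t = 5/8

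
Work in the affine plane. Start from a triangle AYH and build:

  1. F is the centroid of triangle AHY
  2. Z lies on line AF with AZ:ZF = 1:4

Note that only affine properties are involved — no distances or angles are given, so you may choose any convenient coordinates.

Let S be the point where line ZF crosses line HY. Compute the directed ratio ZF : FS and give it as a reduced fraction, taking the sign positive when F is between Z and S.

Assign A = (0, 0), Y = (1, 0), H = (0, 1) — the answer is frame-independent, so this choice is without loss of generality.
1. F is the centroid of triangle AHY ⇒ F = (1/3, 1/3)
2. Z lies on line AF with AZ:ZF = 1:4 ⇒ Z = (1/15, 1/15)
line ZF meets HY at S = (1/2, 1/2)
F = Z + t·(S−Z) with t = 8/13, so ZF:FS = 8/13:5/13

ZF:FS = 8/5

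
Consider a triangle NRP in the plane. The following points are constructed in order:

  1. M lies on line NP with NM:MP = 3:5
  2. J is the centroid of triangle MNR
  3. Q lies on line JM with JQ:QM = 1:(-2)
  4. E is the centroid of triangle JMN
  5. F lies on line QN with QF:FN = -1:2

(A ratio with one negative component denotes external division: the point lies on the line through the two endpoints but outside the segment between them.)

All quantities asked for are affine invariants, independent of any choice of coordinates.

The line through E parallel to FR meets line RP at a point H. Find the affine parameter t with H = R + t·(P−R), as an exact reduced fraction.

Assign N = (0, 0), R = (1, 0), P = (0, 1) — the answer is frame-independent, so this choice is without loss of generality.
1. M lies on line NP with NM:MP = 3:5 ⇒ M = (0, 3/8)
2. J is the centroid of triangle MNR ⇒ J = (1/3, 1/8)
3. Q lies on line JM with JQ:QM = 1:(-2) ⇒ Q = (2/3, -1/8)
4. E is the centroid of triangle JMN ⇒ E = (1/9, 1/6)
5. F lies on line QN with QF:FN = -1:2 ⇒ F = (4/3, -1/4)
through E parallel to FR: direction (-1/3, 1/4); meets RP at H = (3, -2)
H = R + t·(P−R) with t = -2

t = -2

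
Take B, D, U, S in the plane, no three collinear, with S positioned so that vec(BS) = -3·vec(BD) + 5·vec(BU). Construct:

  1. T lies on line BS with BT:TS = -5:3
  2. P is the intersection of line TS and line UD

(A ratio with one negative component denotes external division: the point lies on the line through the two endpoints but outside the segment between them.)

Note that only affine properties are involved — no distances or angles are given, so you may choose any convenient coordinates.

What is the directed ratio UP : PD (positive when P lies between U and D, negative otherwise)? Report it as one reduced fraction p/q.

UP:PD = -3/5

Work in coordinates with B = (0, 0), D = (1, 0), U = (0, 1), S = (-3, 5).
1. T lies on line BS with BT:TS = -5:3 ⇒ T = (-15/2, 25/2)
2. P is the intersection of line TS and line UD ⇒ P = (-3/2, 5/2)
P = U + t·(D−U) with t = -3/2, so UP:PD = t:(1−t) = -3/2:5/2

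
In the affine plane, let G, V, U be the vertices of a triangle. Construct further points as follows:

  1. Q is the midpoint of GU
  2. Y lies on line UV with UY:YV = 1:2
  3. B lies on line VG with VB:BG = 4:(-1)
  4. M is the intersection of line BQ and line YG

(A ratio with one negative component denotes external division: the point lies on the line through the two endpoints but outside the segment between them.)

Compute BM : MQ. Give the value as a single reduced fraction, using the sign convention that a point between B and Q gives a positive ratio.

BM:MQ = -4/3

Assign G = (0, 0), V = (1, 0), U = (0, 1) — the answer is frame-independent, so this choice is without loss of generality.
1. Q is the midpoint of GU ⇒ Q = (0, 1/2)
2. Y lies on line UV with UY:YV = 1:2 ⇒ Y = (1/3, 2/3)
3. B lies on line VG with VB:BG = 4:(-1) ⇒ B = (-1/3, 0)
4. M is the intersection of line BQ and line YG ⇒ M = (1, 2)
M = B + t·(Q−B) with t = 4, so BM:MQ = t:(1−t) = 4:-3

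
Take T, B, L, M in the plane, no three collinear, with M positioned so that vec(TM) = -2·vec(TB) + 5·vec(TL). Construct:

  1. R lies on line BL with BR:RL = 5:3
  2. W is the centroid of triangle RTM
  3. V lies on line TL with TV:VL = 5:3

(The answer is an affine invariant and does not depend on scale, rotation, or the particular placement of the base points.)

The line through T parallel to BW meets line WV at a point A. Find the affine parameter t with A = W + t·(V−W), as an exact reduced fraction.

Choose coordinates T = (0, 0), B = (1, 0), L = (0, 1), M = (-2, 5).
1. R lies on line BL with BR:RL = 5:3 ⇒ R = (3/8, 5/8)
2. W is the centroid of triangle RTM ⇒ W = (-13/24, 15/8)
3. V lies on line TL with TV:VL = 5:3 ⇒ V = (0, 5/8)
through T parallel to BW: direction (-37/24, 15/8); meets WV at A = (481/840, -39/56)
A = W + t·(V−W) with t = 72/35

t = 72/35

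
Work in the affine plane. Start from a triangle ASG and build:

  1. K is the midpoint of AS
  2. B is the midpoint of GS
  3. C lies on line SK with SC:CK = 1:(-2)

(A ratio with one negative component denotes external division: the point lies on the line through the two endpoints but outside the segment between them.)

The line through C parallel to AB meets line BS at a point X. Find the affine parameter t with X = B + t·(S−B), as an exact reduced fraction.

t = 3/2

Choose coordinates A = (0, 0), S = (1, 0), G = (0, 1).
1. K is the midpoint of AS ⇒ K = (1/2, 0)
2. B is the midpoint of GS ⇒ B = (1/2, 1/2)
3. C lies on line SK with SC:CK = 1:(-2) ⇒ C = (3/2, 0)
through C parallel to AB: direction (1/2, 1/2); meets BS at X = (5/4, -1/4)
X = B + t·(S−B) with t = 3/2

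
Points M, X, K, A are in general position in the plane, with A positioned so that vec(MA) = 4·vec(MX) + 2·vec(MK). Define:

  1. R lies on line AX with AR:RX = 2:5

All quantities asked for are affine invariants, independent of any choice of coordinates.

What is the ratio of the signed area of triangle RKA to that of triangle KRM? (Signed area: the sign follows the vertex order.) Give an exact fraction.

[RKA]:[KRM] = 5/11

Assign M = (0, 0), X = (1, 0), K = (0, 1), A = (4, 2) — the answer is frame-independent, so this choice is without loss of generality.
1. R lies on line AX with AR:RX = 2:5 ⇒ R = (22/7, 10/7)
2·[RKA] = -10/7, 2·[KRM] = -22/7
[RKA]:[KRM] = -10/7:-22/7 = 5/11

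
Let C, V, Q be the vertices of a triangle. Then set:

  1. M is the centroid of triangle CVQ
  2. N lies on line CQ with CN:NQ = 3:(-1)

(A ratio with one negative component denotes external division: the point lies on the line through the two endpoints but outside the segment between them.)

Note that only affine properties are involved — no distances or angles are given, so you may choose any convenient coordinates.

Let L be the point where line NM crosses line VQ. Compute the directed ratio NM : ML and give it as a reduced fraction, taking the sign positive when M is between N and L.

Assign C = (0, 0), V = (1, 0), Q = (0, 1) — the answer is frame-independent, so this choice is without loss of generality.
1. M is the centroid of triangle CVQ ⇒ M = (1/3, 1/3)
2. N lies on line CQ with CN:NQ = 3:(-1) ⇒ N = (0, 3/2)
line NM meets VQ at L = (1/5, 4/5)
M = N + t·(L−N) with t = 5/3, so NM:ML = 5/3:-2/3

NM:ML = -5/2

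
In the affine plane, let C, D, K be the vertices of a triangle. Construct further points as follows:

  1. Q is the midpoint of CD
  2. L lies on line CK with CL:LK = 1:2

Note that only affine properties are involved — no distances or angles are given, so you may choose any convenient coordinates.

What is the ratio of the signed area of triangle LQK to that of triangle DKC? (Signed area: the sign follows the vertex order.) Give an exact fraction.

[LQK]:[DKC] = 1/3

Assign C = (0, 0), D = (1, 0), K = (0, 1) — the answer is frame-independent, so this choice is without loss of generality.
1. Q is the midpoint of CD ⇒ Q = (1/2, 0)
2. L lies on line CK with CL:LK = 1:2 ⇒ L = (0, 1/3)
2·[LQK] = 1/3, 2·[DKC] = 1
[LQK]:[DKC] = 1/3:1 = 1/3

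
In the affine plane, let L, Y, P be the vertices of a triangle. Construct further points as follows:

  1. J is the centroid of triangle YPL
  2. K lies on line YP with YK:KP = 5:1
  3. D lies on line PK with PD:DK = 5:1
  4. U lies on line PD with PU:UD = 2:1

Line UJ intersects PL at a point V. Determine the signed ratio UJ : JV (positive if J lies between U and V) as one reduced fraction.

Assign L = (0, 0), Y = (1, 0), P = (0, 1) — the answer is frame-independent, so this choice is without loss of generality.
1. J is the centroid of triangle YPL ⇒ J = (1/3, 1/3)
2. K lies on line YP with YK:KP = 5:1 ⇒ K = (1/6, 5/6)
3. D lies on line PK with PD:DK = 5:1 ⇒ D = (5/36, 31/36)
4. U lies on line PD with PU:UD = 2:1 ⇒ U = (5/54, 49/54)
line UJ meets PL at V = (0, 44/39)
J = U + t·(V−U) with t = -13/5, so UJ:JV = -13/5:18/5

UJ:JV = -13/18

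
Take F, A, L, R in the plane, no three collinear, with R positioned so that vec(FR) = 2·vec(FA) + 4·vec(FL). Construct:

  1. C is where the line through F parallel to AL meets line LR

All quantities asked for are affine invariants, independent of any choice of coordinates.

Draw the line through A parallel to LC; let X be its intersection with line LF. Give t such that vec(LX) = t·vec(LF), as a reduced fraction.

Assign F = (0, 0), A = (1, 0), L = (0, 1), R = (2, 4) — the answer is frame-independent, so this choice is without loss of generality.
1. C is where the line through F parallel to AL meets line LR ⇒ C = (-2/5, 2/5)
through A parallel to LC: direction (-2/5, -3/5); meets LF at X = (0, -3/2)
X = L + t·(F−L) with t = 5/2

t = 5/2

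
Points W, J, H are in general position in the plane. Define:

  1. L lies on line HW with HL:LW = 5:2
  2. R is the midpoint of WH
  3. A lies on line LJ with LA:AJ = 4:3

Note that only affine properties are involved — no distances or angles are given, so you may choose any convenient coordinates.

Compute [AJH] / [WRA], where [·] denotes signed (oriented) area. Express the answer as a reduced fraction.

[AJH]:[WRA] = -15/14

Set W = (0, 0), J = (1, 0), H = (0, 1); any affine frame gives the same invariant.
1. L lies on line HW with HL:LW = 5:2 ⇒ L = (0, 2/7)
2. R is the midpoint of WH ⇒ R = (0, 1/2)
3. A lies on line LJ with LA:AJ = 4:3 ⇒ A = (4/7, 6/49)
2·[AJH] = 15/49, 2·[WRA] = -2/7
[AJH]:[WRA] = 15/49:-2/7 = -15/14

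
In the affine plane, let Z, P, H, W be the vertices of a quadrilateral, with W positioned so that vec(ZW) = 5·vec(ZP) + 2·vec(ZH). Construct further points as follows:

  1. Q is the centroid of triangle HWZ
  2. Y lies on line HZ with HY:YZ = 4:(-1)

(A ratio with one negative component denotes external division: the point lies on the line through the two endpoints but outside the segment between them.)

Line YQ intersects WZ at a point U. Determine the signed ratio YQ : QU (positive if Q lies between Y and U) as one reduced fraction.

YQ:QU = -2

Choose coordinates Z = (0, 0), P = (1, 0), H = (0, 1), W = (5, 2).
1. Q is the centroid of triangle HWZ ⇒ Q = (5/3, 1)
2. Y lies on line HZ with HY:YZ = 4:(-1) ⇒ Y = (0, -1/3)
line YQ meets WZ at U = (5/6, 1/3)
Q = Y + t·(U−Y) with t = 2, so YQ:QU = 2:-1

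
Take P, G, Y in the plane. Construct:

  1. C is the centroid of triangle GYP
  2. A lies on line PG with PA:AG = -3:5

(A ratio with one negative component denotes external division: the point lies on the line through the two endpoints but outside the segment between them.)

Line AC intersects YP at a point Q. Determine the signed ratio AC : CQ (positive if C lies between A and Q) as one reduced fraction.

AC:CQ = -11/2

Choose coordinates P = (0, 0), G = (1, 0), Y = (0, 1).
1. C is the centroid of triangle GYP ⇒ C = (1/3, 1/3)
2. A lies on line PG with PA:AG = -3:5 ⇒ A = (-3/2, 0)
line AC meets YP at Q = (0, 3/11)
C = A + t·(Q−A) with t = 11/9, so AC:CQ = 11/9:-2/9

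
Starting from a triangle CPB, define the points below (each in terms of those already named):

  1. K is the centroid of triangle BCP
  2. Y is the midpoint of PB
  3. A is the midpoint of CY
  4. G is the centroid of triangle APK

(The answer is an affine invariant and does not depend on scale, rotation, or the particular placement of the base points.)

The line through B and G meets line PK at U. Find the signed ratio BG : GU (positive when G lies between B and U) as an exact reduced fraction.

BG:GU = -13

Assign C = (0, 0), P = (1, 0), B = (0, 1) — the answer is frame-independent, so this choice is without loss of generality.
1. K is the centroid of triangle BCP ⇒ K = (1/3, 1/3)
2. Y is the midpoint of PB ⇒ Y = (1/2, 1/2)
3. A is the midpoint of CY ⇒ A = (1/4, 1/4)
4. G is the centroid of triangle APK ⇒ G = (19/36, 7/36)
line BG meets PK at U = (19/39, 10/39)
G = B + t·(U−B) with t = 13/12, so BG:GU = 13/12:-1/12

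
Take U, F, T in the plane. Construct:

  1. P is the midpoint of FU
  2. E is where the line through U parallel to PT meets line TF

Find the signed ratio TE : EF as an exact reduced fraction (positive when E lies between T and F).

TE:EF = -1/2

Choose coordinates U = (0, 0), F = (1, 0), T = (0, 1).
1. P is the midpoint of FU ⇒ P = (1/2, 0)
2. E is where the line through U parallel to PT meets line TF ⇒ E = (-1, 2)
E = T + t·(F−T) with t = -1, so TE:EF = t:(1−t) = -1:2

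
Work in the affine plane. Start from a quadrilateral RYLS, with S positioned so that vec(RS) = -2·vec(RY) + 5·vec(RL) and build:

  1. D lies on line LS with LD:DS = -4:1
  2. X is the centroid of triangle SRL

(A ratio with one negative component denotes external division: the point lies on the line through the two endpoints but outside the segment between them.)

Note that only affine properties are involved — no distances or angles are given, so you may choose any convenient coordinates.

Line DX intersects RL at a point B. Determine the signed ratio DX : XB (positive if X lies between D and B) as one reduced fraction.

Set R = (0, 0), Y = (1, 0), L = (0, 1), S = (-2, 5); any affine frame gives the same invariant.
1. D lies on line LS with LD:DS = -4:1 ⇒ D = (-8/3, 19/3)
2. X is the centroid of triangle SRL ⇒ X = (-2/3, 2)
line DX meets RL at B = (0, 5/9)
X = D + t·(B−D) with t = 3/4, so DX:XB = 3/4:1/4

DX:XB = 3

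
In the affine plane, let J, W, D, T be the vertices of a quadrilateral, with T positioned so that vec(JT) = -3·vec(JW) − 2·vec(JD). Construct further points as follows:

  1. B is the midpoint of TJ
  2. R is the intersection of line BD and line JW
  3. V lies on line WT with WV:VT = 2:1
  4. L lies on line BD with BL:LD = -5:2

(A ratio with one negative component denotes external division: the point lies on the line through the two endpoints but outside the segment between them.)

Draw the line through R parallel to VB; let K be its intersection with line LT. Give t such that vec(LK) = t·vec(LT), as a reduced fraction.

Work in coordinates with J = (0, 0), W = (1, 0), D = (0, 1), T = (-3, -2).
1. B is the midpoint of TJ ⇒ B = (-3/2, -1)
2. R is the intersection of line BD and line JW ⇒ R = (-3/4, 0)
3. V lies on line WT with WV:VT = 2:1 ⇒ V = (-5/3, -4/3)
4. L lies on line BD with BL:LD = -5:2 ⇒ L = (1, 7/3)
through R parallel to VB: direction (1/6, 1/3); meets LT at K = (-3/11, 21/22)
K = L + t·(T−L) with t = 7/22

t = 7/22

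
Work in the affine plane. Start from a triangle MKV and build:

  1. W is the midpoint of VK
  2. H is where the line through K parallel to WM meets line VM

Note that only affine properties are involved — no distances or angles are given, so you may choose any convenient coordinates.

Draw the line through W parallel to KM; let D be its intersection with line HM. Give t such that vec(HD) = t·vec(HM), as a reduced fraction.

t = 3/2

Assign M = (0, 0), K = (1, 0), V = (0, 1) — the answer is frame-independent, so this choice is without loss of generality.
1. W is the midpoint of VK ⇒ W = (1/2, 1/2)
2. H is where the line through K parallel to WM meets line VM ⇒ H = (0, -1)
through W parallel to KM: direction (-1, 0); meets HM at D = (0, 1/2)
D = H + t·(M−H) with t = 3/2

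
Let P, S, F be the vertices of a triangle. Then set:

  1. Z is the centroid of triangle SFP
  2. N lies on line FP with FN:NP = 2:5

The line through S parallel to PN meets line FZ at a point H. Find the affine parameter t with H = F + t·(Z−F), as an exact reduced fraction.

Set P = (0, 0), S = (1, 0), F = (0, 1); any affine frame gives the same invariant.
1. Z is the centroid of triangle SFP ⇒ Z = (1/3, 1/3)
2. N lies on line FP with FN:NP = 2:5 ⇒ N = (0, 5/7)
through S parallel to PN: direction (0, 5/7); meets FZ at H = (1, -1)
H = F + t·(Z−F) with t = 3

t = 3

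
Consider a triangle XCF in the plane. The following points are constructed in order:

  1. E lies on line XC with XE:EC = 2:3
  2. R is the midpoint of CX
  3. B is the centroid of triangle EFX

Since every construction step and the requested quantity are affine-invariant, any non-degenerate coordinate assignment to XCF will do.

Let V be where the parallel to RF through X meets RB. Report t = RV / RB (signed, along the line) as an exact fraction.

t = 5/2

Set X = (0, 0), C = (1, 0), F = (0, 1); any affine frame gives the same invariant.
1. E lies on line XC with XE:EC = 2:3 ⇒ E = (2/5, 0)
2. R is the midpoint of CX ⇒ R = (1/2, 0)
3. B is the centroid of triangle EFX ⇒ B = (2/15, 1/3)
through X parallel to RF: direction (-1/2, 1); meets RB at V = (-5/12, 5/6)
V = R + t·(B−R) with t = 5/2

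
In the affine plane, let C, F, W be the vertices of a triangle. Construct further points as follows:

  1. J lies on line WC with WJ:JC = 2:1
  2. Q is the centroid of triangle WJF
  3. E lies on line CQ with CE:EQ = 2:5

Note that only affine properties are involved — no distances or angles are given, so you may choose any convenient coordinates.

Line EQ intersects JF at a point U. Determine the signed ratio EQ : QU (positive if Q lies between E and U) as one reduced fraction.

EQ:QU = -25/14

Choose coordinates C = (0, 0), F = (1, 0), W = (0, 1).
1. J lies on line WC with WJ:JC = 2:1 ⇒ J = (0, 1/3)
2. Q is the centroid of triangle WJF ⇒ Q = (1/3, 4/9)
3. E lies on line CQ with CE:EQ = 2:5 ⇒ E = (2/21, 8/63)
line EQ meets JF at U = (1/5, 4/15)
Q = E + t·(U−E) with t = 25/11, so EQ:QU = 25/11:-14/11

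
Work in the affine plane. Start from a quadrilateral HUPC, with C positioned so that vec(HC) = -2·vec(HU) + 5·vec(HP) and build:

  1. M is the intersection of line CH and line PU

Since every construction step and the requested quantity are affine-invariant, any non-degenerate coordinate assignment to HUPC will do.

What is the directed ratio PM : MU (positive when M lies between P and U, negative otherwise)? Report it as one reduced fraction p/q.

Work in coordinates with H = (0, 0), U = (1, 0), P = (0, 1), C = (-2, 5).
1. M is the intersection of line CH and line PU ⇒ M = (-2/3, 5/3)
M = P + t·(U−P) with t = -2/3, so PM:MU = t:(1−t) = -2/3:5/3

PM:MU = -2/5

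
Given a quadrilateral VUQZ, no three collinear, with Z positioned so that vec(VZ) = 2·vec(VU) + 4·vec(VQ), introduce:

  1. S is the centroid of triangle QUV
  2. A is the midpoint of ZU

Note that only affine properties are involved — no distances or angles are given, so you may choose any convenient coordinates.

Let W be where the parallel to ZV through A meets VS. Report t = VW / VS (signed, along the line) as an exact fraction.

Set V = (0, 0), U = (1, 0), Q = (0, 1), Z = (2, 4); any affine frame gives the same invariant.
1. S is the centroid of triangle QUV ⇒ S = (1/3, 1/3)
2. A is the midpoint of ZU ⇒ A = (3/2, 2)
through A parallel to ZV: direction (-2, -4); meets VS at W = (1, 1)
W = V + t·(S−V) with t = 3

t = 3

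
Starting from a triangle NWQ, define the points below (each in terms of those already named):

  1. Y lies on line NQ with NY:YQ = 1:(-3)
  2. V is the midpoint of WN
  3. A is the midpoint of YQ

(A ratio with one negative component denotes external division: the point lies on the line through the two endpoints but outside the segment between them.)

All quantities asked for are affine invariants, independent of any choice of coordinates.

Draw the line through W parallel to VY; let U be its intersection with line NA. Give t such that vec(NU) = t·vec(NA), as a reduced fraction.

t = -4

Assign N = (0, 0), W = (1, 0), Q = (0, 1) — the answer is frame-independent, so this choice is without loss of generality.
1. Y lies on line NQ with NY:YQ = 1:(-3) ⇒ Y = (0, -1/2)
2. V is the midpoint of WN ⇒ V = (1/2, 0)
3. A is the midpoint of YQ ⇒ A = (0, 1/4)
through W parallel to VY: direction (-1/2, -1/2); meets NA at U = (0, -1)
U = N + t·(A−N) with t = -4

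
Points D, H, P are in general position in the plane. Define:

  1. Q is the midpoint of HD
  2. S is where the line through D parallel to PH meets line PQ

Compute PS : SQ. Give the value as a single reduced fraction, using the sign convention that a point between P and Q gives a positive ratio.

Set D = (0, 0), H = (1, 0), P = (0, 1); any affine frame gives the same invariant.
1. Q is the midpoint of HD ⇒ Q = (1/2, 0)
2. S is where the line through D parallel to PH meets line PQ ⇒ S = (1, -1)
S = P + t·(Q−P) with t = 2, so PS:SQ = t:(1−t) = 2:-1

PS:SQ = -2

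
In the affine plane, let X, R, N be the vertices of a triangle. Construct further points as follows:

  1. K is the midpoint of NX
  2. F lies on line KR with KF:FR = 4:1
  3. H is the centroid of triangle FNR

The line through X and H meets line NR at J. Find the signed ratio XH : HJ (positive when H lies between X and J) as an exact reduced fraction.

XH:HJ = 29

Choose coordinates X = (0, 0), R = (1, 0), N = (0, 1).
1. K is the midpoint of NX ⇒ K = (0, 1/2)
2. F lies on line KR with KF:FR = 4:1 ⇒ F = (4/5, 1/10)
3. H is the centroid of triangle FNR ⇒ H = (3/5, 11/30)
line XH meets NR at J = (18/29, 11/29)
H = X + t·(J−X) with t = 29/30, so XH:HJ = 29/30:1/30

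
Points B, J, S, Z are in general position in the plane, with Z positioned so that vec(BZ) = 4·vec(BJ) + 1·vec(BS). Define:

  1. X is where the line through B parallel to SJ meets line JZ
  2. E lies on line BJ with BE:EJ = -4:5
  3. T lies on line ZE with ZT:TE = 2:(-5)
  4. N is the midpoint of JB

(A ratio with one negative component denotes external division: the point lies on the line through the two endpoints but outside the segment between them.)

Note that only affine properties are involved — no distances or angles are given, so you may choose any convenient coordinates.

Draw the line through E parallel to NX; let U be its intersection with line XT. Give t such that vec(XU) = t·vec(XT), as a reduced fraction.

t = -27/43

Choose coordinates B = (0, 0), J = (1, 0), S = (0, 1), Z = (4, 1).
1. X is where the line through B parallel to SJ meets line JZ ⇒ X = (1/4, -1/4)
2. E lies on line BJ with BE:EJ = -4:5 ⇒ E = (-4, 0)
3. T lies on line ZE with ZT:TE = 2:(-5) ⇒ T = (28/3, 5/3)
4. N is the midpoint of JB ⇒ N = (1/2, 0)
through E parallel to NX: direction (-1/4, -1/4); meets XT at U = (-469/86, -125/86)
U = X + t·(T−X) with t = -27/43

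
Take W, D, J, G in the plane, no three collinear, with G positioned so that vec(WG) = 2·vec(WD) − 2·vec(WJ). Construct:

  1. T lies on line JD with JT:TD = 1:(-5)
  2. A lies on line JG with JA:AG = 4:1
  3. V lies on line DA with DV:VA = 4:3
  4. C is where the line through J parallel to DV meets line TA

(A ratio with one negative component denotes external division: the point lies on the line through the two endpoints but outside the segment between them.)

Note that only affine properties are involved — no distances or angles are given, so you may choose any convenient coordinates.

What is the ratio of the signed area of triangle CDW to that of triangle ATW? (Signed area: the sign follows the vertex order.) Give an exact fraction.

[CDW]:[ATW] = -24/55

Set W = (0, 0), D = (1, 0), J = (0, 1), G = (2, -2); any affine frame gives the same invariant.
1. T lies on line JD with JT:TD = 1:(-5) ⇒ T = (-1/4, 5/4)
2. A lies on line JG with JA:AG = 4:1 ⇒ A = (8/5, -7/5)
3. V lies on line DA with DV:VA = 4:3 ⇒ V = (47/35, -4/5)
4. C is where the line through J parallel to DV meets line TA ⇒ C = (3/25, 18/25)
2·[CDW] = -18/25, 2·[ATW] = 33/20
[CDW]:[ATW] = -18/25:33/20 = -24/55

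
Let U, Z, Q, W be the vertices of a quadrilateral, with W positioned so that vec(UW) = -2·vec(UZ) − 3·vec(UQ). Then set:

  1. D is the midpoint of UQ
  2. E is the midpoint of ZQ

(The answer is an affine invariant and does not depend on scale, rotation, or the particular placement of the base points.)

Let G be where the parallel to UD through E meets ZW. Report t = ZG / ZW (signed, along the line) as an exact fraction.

Assign U = (0, 0), Z = (1, 0), Q = (0, 1), W = (-2, -3) — the answer is frame-independent, so this choice is without loss of generality.
1. D is the midpoint of UQ ⇒ D = (0, 1/2)
2. E is the midpoint of ZQ ⇒ E = (1/2, 1/2)
through E parallel to UD: direction (0, 1/2); meets ZW at G = (1/2, -1/2)
G = Z + t·(W−Z) with t = 1/6

t = 1/6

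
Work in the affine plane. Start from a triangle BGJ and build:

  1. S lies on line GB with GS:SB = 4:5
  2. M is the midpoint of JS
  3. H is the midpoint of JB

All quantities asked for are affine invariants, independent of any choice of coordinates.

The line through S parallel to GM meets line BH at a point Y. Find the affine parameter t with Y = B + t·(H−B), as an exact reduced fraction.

t = 10/13

Choose coordinates B = (0, 0), G = (1, 0), J = (0, 1).
1. S lies on line GB with GS:SB = 4:5 ⇒ S = (5/9, 0)
2. M is the midpoint of JS ⇒ M = (5/18, 1/2)
3. H is the midpoint of JB ⇒ H = (0, 1/2)
through S parallel to GM: direction (-13/18, 1/2); meets BH at Y = (0, 5/13)
Y = B + t·(H−B) with t = 10/13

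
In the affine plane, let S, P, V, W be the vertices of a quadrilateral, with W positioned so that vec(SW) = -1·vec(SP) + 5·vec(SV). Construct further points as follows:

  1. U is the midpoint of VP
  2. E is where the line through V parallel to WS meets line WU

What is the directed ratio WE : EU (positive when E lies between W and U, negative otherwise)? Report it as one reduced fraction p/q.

Choose coordinates S = (0, 0), P = (1, 0), V = (0, 1), W = (-1, 5).
1. U is the midpoint of VP ⇒ U = (1/2, 1/2)
2. E is where the line through V parallel to WS meets line WU ⇒ E = (-1/2, 7/2)
E = W + t·(U−W) with t = 1/3, so WE:EU = t:(1−t) = 1/3:2/3

WE:EU = 1/2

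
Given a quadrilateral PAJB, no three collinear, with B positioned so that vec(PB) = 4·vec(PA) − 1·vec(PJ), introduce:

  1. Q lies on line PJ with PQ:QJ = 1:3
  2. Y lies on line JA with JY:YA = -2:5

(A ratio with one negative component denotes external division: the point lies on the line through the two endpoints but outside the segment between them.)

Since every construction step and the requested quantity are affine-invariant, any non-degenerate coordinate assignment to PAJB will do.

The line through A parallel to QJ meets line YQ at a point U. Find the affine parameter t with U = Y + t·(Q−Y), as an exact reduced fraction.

Set P = (0, 0), A = (1, 0), J = (0, 1), B = (4, -1); any affine frame gives the same invariant.
1. Q lies on line PJ with PQ:QJ = 1:3 ⇒ Q = (0, 1/4)
2. Y lies on line JA with JY:YA = -2:5 ⇒ Y = (-2/3, 5/3)
through A parallel to QJ: direction (0, 3/4); meets YQ at U = (1, -15/8)
U = Y + t·(Q−Y) with t = 5/2

t = 5/2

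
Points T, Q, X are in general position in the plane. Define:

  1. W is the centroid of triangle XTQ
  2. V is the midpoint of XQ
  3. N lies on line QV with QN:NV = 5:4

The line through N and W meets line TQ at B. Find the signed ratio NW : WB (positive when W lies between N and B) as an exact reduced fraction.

Work in coordinates with T = (0, 0), Q = (1, 0), X = (0, 1).
1. W is the centroid of triangle XTQ ⇒ W = (1/3, 1/3)
2. V is the midpoint of XQ ⇒ V = (1/2, 1/2)
3. N lies on line QV with QN:NV = 5:4 ⇒ N = (13/18, 5/18)
line NW meets TQ at B = (8/3, 0)
W = N + t·(B−N) with t = -1/5, so NW:WB = -1/5:6/5

NW:WB = -1/6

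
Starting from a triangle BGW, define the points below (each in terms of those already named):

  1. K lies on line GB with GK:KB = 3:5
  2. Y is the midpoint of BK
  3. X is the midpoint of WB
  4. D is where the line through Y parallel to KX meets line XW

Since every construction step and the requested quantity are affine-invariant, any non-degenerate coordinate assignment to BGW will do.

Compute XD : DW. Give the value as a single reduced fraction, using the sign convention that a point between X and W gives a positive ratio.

Choose coordinates B = (0, 0), G = (1, 0), W = (0, 1).
1. K lies on line GB with GK:KB = 3:5 ⇒ K = (5/8, 0)
2. Y is the midpoint of BK ⇒ Y = (5/16, 0)
3. X is the midpoint of WB ⇒ X = (0, 1/2)
4. D is where the line through Y parallel to KX meets line XW ⇒ D = (0, 1/4)
D = X + t·(W−X) with t = -1/2, so XD:DW = t:(1−t) = -1/2:3/2

XD:DW = -1/3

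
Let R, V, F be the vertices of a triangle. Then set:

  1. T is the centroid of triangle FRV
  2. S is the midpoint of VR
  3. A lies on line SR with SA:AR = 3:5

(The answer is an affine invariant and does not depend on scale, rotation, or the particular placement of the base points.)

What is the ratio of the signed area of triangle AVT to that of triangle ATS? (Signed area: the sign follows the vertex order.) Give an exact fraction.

Assign R = (0, 0), V = (1, 0), F = (0, 1) — the answer is frame-independent, so this choice is without loss of generality.
1. T is the centroid of triangle FRV ⇒ T = (1/3, 1/3)
2. S is the midpoint of VR ⇒ S = (1/2, 0)
3. A lies on line SR with SA:AR = 3:5 ⇒ A = (5/16, 0)
2·[AVT] = 11/48, 2·[ATS] = -1/16
[AVT]:[ATS] = 11/48:-1/16 = -11/3

[AVT]:[ATS] = -11/3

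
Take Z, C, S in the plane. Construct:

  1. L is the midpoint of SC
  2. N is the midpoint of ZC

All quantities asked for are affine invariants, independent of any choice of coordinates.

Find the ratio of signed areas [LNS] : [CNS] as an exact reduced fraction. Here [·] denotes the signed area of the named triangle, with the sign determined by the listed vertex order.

Choose coordinates Z = (0, 0), C = (1, 0), S = (0, 1).
1. L is the midpoint of SC ⇒ L = (1/2, 1/2)
2. N is the midpoint of ZC ⇒ N = (1/2, 0)
2·[LNS] = -1/4, 2·[CNS] = -1/2
[LNS]:[CNS] = -1/4:-1/2 = 1/2

[LNS]:[CNS] = 1/2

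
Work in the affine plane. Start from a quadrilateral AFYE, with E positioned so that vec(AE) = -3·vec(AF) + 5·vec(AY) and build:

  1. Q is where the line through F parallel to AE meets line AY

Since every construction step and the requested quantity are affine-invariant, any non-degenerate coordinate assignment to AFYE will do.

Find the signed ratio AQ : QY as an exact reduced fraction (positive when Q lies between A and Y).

AQ:QY = -5/2

Set A = (0, 0), F = (1, 0), Y = (0, 1), E = (-3, 5); any affine frame gives the same invariant.
1. Q is where the line through F parallel to AE meets line AY ⇒ Q = (0, 5/3)
Q = A + t·(Y−A) with t = 5/3, so AQ:QY = t:(1−t) = 5/3:-2/3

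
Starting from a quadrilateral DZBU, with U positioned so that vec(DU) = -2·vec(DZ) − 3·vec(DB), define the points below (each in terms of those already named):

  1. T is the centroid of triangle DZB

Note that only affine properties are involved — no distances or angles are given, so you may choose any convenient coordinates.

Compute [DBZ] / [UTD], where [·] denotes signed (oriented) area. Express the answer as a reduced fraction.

[DBZ]:[UTD] = -3

Work in coordinates with D = (0, 0), Z = (1, 0), B = (0, 1), U = (-2, -3).
1. T is the centroid of triangle DZB ⇒ T = (1/3, 1/3)
2·[DBZ] = -1, 2·[UTD] = 1/3
[DBZ]:[UTD] = -1:1/3 = -3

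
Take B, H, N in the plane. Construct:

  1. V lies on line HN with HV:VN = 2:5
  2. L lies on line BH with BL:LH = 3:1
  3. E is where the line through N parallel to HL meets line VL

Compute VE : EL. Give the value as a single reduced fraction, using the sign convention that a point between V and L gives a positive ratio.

VE:EL = -5/7

Work in coordinates with B = (0, 0), H = (1, 0), N = (0, 1).
1. V lies on line HN with HV:VN = 2:5 ⇒ V = (5/7, 2/7)
2. L lies on line BH with BL:LH = 3:1 ⇒ L = (3/4, 0)
3. E is where the line through N parallel to HL meets line VL ⇒ E = (5/8, 1)
E = V + t·(L−V) with t = -5/2, so VE:EL = t:(1−t) = -5/2:7/2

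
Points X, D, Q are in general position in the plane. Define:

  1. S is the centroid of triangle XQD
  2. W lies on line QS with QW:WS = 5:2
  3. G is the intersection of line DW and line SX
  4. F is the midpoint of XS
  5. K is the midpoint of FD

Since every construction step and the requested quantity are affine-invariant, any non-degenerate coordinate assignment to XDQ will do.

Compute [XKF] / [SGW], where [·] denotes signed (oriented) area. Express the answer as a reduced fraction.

Assign X = (0, 0), D = (1, 0), Q = (0, 1) — the answer is frame-independent, so this choice is without loss of generality.
1. S is the centroid of triangle XQD ⇒ S = (1/3, 1/3)
2. W lies on line QS with QW:WS = 5:2 ⇒ W = (5/21, 11/21)
3. G is the intersection of line DW and line SX ⇒ G = (11/27, 11/27)
4. F is the midpoint of XS ⇒ F = (1/6, 1/6)
5. K is the midpoint of FD ⇒ K = (7/12, 1/12)
2·[XKF] = 1/12, 2·[SGW] = 4/189
[XKF]:[SGW] = 1/12:4/189 = 63/16

[XKF]:[SGW] = 63/16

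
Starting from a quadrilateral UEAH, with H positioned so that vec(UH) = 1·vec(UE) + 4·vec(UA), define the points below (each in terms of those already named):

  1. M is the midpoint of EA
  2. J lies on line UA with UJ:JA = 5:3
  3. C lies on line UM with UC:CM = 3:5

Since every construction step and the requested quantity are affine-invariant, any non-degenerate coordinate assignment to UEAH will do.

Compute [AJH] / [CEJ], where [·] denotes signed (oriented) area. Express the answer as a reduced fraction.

Choose coordinates U = (0, 0), E = (1, 0), A = (0, 1), H = (1, 4).
1. M is the midpoint of EA ⇒ M = (1/2, 1/2)
2. J lies on line UA with UJ:JA = 5:3 ⇒ J = (0, 5/8)
3. C lies on line UM with UC:CM = 3:5 ⇒ C = (3/16, 3/16)
2·[AJH] = 3/8, 2·[CEJ] = 41/128
[AJH]:[CEJ] = 3/8:41/128 = 48/41

[AJH]:[CEJ] = 48/41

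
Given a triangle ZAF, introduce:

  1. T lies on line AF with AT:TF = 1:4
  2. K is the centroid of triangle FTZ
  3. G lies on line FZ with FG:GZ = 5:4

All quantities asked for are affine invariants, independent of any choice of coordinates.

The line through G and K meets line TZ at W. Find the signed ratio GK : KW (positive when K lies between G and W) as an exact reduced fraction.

GK:KW = 1/3

Work in coordinates with Z = (0, 0), A = (1, 0), F = (0, 1).
1. T lies on line AF with AT:TF = 1:4 ⇒ T = (4/5, 1/5)
2. K is the centroid of triangle FTZ ⇒ K = (4/15, 2/5)
3. G lies on line FZ with FG:GZ = 5:4 ⇒ G = (0, 4/9)
line GK meets TZ at W = (16/15, 4/15)
K = G + t·(W−G) with t = 1/4, so GK:KW = 1/4:3/4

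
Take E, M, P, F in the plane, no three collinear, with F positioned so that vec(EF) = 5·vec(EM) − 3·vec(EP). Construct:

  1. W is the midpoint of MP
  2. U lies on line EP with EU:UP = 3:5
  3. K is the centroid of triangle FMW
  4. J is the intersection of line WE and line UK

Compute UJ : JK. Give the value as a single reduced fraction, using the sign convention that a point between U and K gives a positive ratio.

Set E = (0, 0), M = (1, 0), P = (0, 1), F = (5, -3); any affine frame gives the same invariant.
1. W is the midpoint of MP ⇒ W = (1/2, 1/2)
2. U lies on line EP with EU:UP = 3:5 ⇒ U = (0, 3/8)
3. K is the centroid of triangle FMW ⇒ K = (13/6, -5/6)
4. J is the intersection of line WE and line UK ⇒ J = (13/54, 13/54)
J = U + t·(K−U) with t = 1/9, so UJ:JK = t:(1−t) = 1/9:8/9

UJ:JK = 1/8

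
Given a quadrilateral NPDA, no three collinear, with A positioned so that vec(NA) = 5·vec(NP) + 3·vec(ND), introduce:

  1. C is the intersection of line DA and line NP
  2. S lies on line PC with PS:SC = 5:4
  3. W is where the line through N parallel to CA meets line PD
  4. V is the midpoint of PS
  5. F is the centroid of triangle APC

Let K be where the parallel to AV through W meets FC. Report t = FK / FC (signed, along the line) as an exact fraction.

t = -79/217

Assign N = (0, 0), P = (1, 0), D = (0, 1), A = (5, 3) — the answer is frame-independent, so this choice is without loss of generality.
1. C is the intersection of line DA and line NP ⇒ C = (-5/2, 0)
2. S lies on line PC with PS:SC = 5:4 ⇒ S = (-17/18, 0)
3. W is where the line through N parallel to CA meets line PD ⇒ W = (5/7, 2/7)
4. V is the midpoint of PS ⇒ V = (1/36, 0)
5. F is the centroid of triangle APC ⇒ F = (7/6, 1)
through W parallel to AV: direction (-179/36, -3); meets FC at K = (3257/1302, 296/217)
K = F + t·(C−F) with t = -79/217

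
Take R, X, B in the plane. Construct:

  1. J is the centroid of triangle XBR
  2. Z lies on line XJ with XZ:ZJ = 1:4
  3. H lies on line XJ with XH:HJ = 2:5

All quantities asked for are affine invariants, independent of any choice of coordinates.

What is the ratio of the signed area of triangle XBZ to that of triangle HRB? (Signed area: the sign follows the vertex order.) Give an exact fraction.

Work in coordinates with R = (0, 0), X = (1, 0), B = (0, 1).
1. J is the centroid of triangle XBR ⇒ J = (1/3, 1/3)
2. Z lies on line XJ with XZ:ZJ = 1:4 ⇒ Z = (13/15, 1/15)
3. H lies on line XJ with XH:HJ = 2:5 ⇒ H = (17/21, 2/21)
2·[XBZ] = 1/15, 2·[HRB] = -17/21
[XBZ]:[HRB] = 1/15:-17/21 = -7/85

[XBZ]:[HRB] = -7/85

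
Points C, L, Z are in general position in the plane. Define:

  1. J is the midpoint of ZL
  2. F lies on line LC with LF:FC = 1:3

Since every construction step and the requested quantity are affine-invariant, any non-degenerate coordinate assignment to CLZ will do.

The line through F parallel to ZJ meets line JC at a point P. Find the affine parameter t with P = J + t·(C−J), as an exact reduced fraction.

Set C = (0, 0), L = (1, 0), Z = (0, 1); any affine frame gives the same invariant.
1. J is the midpoint of ZL ⇒ J = (1/2, 1/2)
2. F lies on line LC with LF:FC = 1:3 ⇒ F = (3/4, 0)
through F parallel to ZJ: direction (1/2, -1/2); meets JC at P = (3/8, 3/8)
P = J + t·(C−J) with t = 1/4

t = 1/4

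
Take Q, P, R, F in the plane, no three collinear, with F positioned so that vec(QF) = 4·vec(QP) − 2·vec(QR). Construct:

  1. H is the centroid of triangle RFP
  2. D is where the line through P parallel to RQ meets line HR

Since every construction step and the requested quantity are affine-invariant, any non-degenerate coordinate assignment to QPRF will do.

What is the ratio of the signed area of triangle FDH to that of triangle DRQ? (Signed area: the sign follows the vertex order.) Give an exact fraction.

Choose coordinates Q = (0, 0), P = (1, 0), R = (0, 1), F = (4, -2).
1. H is the centroid of triangle RFP ⇒ H = (5/3, -1/3)
2. D is where the line through P parallel to RQ meets line HR ⇒ D = (1, 1/5)
2·[FDH] = 2/15, 2·[DRQ] = 1
[FDH]:[DRQ] = 2/15:1 = 2/15

[FDH]:[DRQ] = 2/15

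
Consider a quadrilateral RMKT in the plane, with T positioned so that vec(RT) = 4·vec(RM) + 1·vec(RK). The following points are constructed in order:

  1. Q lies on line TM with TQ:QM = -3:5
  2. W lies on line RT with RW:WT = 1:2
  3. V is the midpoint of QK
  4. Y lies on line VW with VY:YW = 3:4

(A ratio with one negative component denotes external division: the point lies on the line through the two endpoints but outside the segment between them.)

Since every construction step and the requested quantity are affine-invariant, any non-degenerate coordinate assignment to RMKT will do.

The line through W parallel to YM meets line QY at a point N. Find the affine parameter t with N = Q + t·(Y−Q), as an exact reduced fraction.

t = 27/25

Work in coordinates with R = (0, 0), M = (1, 0), K = (0, 1), T = (4, 1).
1. Q lies on line TM with TQ:QM = -3:5 ⇒ Q = (17/2, 5/2)
2. W lies on line RT with RW:WT = 1:2 ⇒ W = (4/3, 1/3)
3. V is the midpoint of QK ⇒ V = (17/4, 7/4)
4. Y lies on line VW with VY:YW = 3:4 ⇒ Y = (3, 8/7)
through W parallel to YM: direction (-2, -8/7); meets QY at N = (64/25, 181/175)
N = Q + t·(Y−Q) with t = 27/25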